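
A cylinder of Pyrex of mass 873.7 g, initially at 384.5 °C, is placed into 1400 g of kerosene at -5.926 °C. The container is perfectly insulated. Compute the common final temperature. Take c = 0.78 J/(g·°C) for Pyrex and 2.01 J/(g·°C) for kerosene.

Net heat exchanged in the isolated system is zero:
873.7*0.78*(T − 384.5) + 1400*2.01*(T − (-5.926)) = 0
681.49(T − 384.5) + 2814(T − (-5.926)) = 0
(681.49 + 2814) T = 681.49*384.5 + 2814*(-5.926)
T = 245356 / 3495.5 = 70.2 °C

T_f ≈ 70.2 °C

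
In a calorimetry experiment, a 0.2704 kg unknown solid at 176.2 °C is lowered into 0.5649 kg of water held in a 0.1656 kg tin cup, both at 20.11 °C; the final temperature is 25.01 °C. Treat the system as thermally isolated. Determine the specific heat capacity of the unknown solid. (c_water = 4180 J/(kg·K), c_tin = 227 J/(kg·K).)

Net heat exchanged in the isolated system is zero:
0.2704·c·(25.01 − 176.2) + 0.5649·4180·(25.01 − 20.11) + 0.1656·227·(25.01 − 20.11) = 0
-40.88 c = -11754
c = -11754/-40.88 ≈ 287.5 J/(kg·K)

c ≈ 288 J/(kg·K)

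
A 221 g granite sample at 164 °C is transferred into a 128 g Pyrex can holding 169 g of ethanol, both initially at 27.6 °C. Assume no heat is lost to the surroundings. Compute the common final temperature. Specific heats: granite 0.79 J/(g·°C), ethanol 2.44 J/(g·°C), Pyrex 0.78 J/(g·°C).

Setting the total heat transfer to zero:
221×0.79×(T − 164) + 169×2.44×(T − 27.6) + 128×0.78×(T − 27.6) = 0
(174.59 + 412.36 + 99.84) T = 174.59×164 + 412.36×27.6 + 99.84×27.6
T = 42769/686.79 ≈ 62.27 °C

T_f ≈ 62.3 °C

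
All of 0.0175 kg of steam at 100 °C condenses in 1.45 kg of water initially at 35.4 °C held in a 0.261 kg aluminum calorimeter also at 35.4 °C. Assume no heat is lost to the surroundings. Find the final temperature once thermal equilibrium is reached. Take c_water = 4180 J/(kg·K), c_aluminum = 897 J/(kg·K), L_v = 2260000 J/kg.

T_f ≈ 42.4 °C

Energy balance with sensible and latent terms:
condense steam: −0.0175×2260000 = −39550; condensate cools 100→T: 0.0175×4180×(T − 100) = 73.15(T − 100); original water: 6061(T − 35.4); aluminum cup: 0.261×897×(T − 35.4) = 234.12(T − 35.4)
6368.3 T = 39550 + 7315 + 222847 = 269712
T ≈ 42.35 °C — below 100 °C, confirming all the steam condensed.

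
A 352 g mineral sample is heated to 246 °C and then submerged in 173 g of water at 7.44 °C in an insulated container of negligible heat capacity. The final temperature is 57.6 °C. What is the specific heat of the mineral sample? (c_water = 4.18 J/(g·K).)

Heat lost by the mineral sample = heat gained by the water:
352·c·(246 − 57.6) = 173·4.18·(57.6 − 7.44)
66317 c = 36273  ⇒  c ≈ 0.547 J/(g·K)

c ≈ 0.547 J/(g·K)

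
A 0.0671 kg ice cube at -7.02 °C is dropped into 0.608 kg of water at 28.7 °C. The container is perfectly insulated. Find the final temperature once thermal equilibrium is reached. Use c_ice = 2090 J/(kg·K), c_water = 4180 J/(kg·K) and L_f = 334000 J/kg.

T_f ≈ 17.6 °C

Taking heat into each body as positive, Σ m c ΔT = 0:
ice -7.02→0 °C: 0.0671·2090·7.02 = 984.48; latent heat to melt: 0.0671·334000 = 22411; meltwater 0→T: 0.0671·4180·T = 280.48 T; water: 2541.4(T − 28.7)
2821.9 T = 72939 − 23396 = 49543
T ≈ 17.56 °C. Since T > 0 °C, the all-ice-melts assumption holds.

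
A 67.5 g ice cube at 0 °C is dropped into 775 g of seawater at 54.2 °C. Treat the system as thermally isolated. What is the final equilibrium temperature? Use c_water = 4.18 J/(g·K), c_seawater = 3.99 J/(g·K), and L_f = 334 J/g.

Energy conservation, ΣQ = 0:
latent heat to melt: 67.5×334 = 22545
  meltwater 0→T: 67.5×4.18×T = 282.15 T
  seawater cools: 775×3.99×(T − 54.2) = 3092.2(T − 54.2)
3374.4 T = 167600 − 22545 = 145055
T ≈ 42.99 °C — above 0 °C, consistent with complete melting.

T_f ≈ 43.0 °C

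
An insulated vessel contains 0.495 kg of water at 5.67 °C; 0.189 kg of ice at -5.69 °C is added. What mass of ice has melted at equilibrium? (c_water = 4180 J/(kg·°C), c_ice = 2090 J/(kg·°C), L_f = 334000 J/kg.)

m_melted ≈ 0.0284 kg

Water can give up m c ΔT = 0.495×4180×5.67 = 11732 J before reaching 0 °C.
Of that, 0.189×2090×5.69 = 2247.6 J goes to bring the ice to 0 °C, leaving 9484.2 J.
Fully melting the ice requires m_ice L_f = 0.189×334000 = 63126 J.
That's not enough to melt it all — equilibrium is at 0 °C with ice remaining.
m_melt = 9484.2 / L_f = 0.0284 kg.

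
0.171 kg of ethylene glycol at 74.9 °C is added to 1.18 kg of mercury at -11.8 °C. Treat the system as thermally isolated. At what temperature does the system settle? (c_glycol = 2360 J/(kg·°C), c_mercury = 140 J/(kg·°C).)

|Q_glycol| = |Q_mercury|:
0.171*2360*(74.9 − T) = 1.18*140*(T − (-11.8))
403.56(74.9 − T) = 165.2(T − (-11.8))
568.76 T = 28277  ⇒  T ≈ 49.72 °C

T_f ≈ 49.7 °C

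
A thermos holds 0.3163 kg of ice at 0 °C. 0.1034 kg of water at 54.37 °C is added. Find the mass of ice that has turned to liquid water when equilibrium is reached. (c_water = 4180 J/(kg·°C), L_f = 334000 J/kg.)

m_melted ≈ 0.0704 kg

Heat available from the water dropping to 0 °C: 0.1034×4180×54.37 = 23499 J.
Fully melting the ice requires m_ice L_f = 0.3163×334000 = 105644 J.
That's not enough to melt it all — equilibrium is at 0 °C with ice remaining.
m_melt = 23499 / L_f = 0.07036 kg.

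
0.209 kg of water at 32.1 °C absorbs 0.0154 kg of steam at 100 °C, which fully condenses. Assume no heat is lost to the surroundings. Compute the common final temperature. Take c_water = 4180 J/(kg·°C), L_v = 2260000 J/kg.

Conservation of energy gives ΣQ = 0:
latent heat released on condensation: 0.0154×2260000 = 34804
  condensate cools 100→T: 0.0154×4180×(T − 100) = 64.37(T − 100)
  water warms: 0.209×4180×(T − 32.1) = 873.62(T − 32.1)
937.99 T = 34804 + 6437.2 + 28043 = 69284
T ≈ 73.86 °C — below 100 °C, confirming all the steam condensed.

T_f ≈ 73.9 °C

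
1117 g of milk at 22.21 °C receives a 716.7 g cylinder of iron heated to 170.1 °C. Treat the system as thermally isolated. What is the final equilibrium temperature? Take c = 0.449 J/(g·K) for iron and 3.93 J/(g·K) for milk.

T_f ≈ 32.3 °C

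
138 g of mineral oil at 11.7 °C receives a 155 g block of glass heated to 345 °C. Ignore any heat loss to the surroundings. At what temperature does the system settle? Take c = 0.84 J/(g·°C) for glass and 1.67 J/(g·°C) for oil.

T_f ≈ 132.0 °C

Let T be the final temperature. ΣQ_i = 0:
155·0.84·(T − 345) + 138·1.67·(T − 11.7) = 0
130.2(T − 345) + 230.46(T − 11.7) = 0
360.66 T = 47615
T = 47615/360.66 ≈ 132.02 °C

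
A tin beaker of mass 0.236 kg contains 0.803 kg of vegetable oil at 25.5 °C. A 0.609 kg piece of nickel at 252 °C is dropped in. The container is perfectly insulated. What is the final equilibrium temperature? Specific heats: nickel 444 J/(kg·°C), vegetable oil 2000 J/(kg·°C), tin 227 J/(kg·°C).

T_f is the heat-capacity-weighted average of the initial temperatures:
T_f = (270.4×252 + 1606×25.5 + 53.57×25.5) / (270.4 + 1606 + 53.57)
    = 110459 / 1930 ≈ 57.23 °C

T_f ≈ 57.2 °C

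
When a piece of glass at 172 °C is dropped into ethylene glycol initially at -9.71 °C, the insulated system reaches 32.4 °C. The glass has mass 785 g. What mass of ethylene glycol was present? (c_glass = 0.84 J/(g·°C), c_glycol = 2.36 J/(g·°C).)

|Q_glass| = |Q_glycol|:
785·0.84·(172 − 32.4) = m·2.36·(32.4 − (-9.71))
99.38 m = 92052  ⇒  m ≈ 926.3 g

m ≈ 926 g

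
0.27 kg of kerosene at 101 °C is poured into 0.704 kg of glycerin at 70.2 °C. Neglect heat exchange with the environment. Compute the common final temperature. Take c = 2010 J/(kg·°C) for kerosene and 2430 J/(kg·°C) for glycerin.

Set heat shed by the hot body equal to heat absorbed by the cold body:
0.27×2010×(101 − T) = 0.704×2430×(T − 70.2)
542.7(101 − T) = 1710.7(T − 70.2)
2253.4 T = 174905  ⇒  T ≈ 77.62 °C

T_f ≈ 77.6 °C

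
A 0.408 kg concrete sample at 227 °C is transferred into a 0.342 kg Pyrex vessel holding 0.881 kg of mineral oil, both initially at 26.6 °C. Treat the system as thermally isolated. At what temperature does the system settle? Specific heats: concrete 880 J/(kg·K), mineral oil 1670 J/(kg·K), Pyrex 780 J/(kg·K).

T_f ≈ 60.9 °C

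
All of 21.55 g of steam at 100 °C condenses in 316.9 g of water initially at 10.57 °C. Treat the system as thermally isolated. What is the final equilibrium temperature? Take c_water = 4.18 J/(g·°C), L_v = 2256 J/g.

T_f ≈ 50.6 °C

Energy conservation, ΣQ = 0:
latent heat released on condensation: 21.55·2256 = 48617
  condensate cools 100→T: 21.55·4.18·(T − 100) = 90.08(T − 100)
  water warms: 316.9·4.18·(T − 10.57) = 1324.6(T − 10.57)
1414.7 T = 48617 + 9007.9 + 14001 = 71626
T ≈ 50.63 °C — below 100 °C, confirming all the steam condensed.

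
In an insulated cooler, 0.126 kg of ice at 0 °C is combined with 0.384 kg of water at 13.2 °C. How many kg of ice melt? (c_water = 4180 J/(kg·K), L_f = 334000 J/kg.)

m_melted ≈ 0.0634 kg

Cooling the water to 0 °C releases 0.384×4180×13.2 = 21188 J.
To melt every bit of ice: 0.126×334000 = 42084 J.
Since 21188 < 42084 J, not all the ice melts; equilibrium is at 0 °C.
Mass melted = 21188/334000 ≈ 0.06344 kg.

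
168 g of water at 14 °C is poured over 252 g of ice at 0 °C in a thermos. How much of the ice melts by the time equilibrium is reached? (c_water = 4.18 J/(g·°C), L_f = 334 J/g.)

Heat available from the water dropping to 0 °C: 168×4.18×14 = 9831.4 J.
To melt every bit of ice: 252×334 = 84168 J.
That's not enough to melt it all — equilibrium is at 0 °C with ice remaining.
m_melted×334 = 9831.4  ⇒  m_melted ≈ 29.44 g.

m_melted ≈ 29.4 g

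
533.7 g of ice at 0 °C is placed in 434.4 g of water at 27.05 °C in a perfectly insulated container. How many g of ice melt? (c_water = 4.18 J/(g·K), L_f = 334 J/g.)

m_melted ≈ 147 g

Heat available from the water dropping to 0 °C: 434.4·4.18·27.05 = 49117 J.
To melt every bit of ice: 533.7·334 = 178256 J.
Since 49117 < 178256 J, not all the ice melts; equilibrium is at 0 °C.
Mass melted = 49117/334 ≈ 147.1 g.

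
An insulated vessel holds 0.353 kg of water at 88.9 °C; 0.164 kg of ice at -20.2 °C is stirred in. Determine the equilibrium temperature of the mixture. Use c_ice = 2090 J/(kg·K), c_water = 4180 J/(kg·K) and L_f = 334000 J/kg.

Energy conservation, ΣQ = 0:
ice -20.2→0 °C: 0.164·2090·20.2 = 6923.8; fusion: m_ice L_f = 0.164·334000 = 54776; warm the meltwater: 685.52 T; water: 1475.5(T − 88.9)
2161.1 T = 131176 − 61700 = 69476
T ≈ 32.15 °C — above 0 °C, consistent with complete melting.

T_f ≈ 32.1 °C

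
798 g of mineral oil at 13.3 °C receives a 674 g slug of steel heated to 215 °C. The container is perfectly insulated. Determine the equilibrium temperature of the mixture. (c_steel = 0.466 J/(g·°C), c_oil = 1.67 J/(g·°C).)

T_f ≈ 51.8 °C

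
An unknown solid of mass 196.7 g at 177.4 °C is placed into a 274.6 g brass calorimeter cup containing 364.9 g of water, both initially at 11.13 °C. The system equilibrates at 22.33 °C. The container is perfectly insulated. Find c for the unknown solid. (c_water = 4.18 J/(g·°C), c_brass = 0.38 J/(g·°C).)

Net heat exchanged in the isolated system is zero:
196.7·c·(22.33 − 177.4) + 364.9·4.18·(22.33 − 11.13) + 274.6·0.38·(22.33 − 11.13) = 0
-30502 c = -18252
c = -18252/-30502 ≈ 0.5984 J/(g·°C)

c ≈ 0.598 J/(g·°C)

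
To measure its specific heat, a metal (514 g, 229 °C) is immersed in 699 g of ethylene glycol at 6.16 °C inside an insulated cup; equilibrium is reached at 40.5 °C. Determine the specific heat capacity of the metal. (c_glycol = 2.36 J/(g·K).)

Net heat exchanged in the isolated system is zero:
514×c×(40.5 − 229) + 699×2.36×(40.5 − 6.16) = 0
-96889 c = -56649
c = -56649/-96889 ≈ 0.5847 J/(g·K)

c ≈ 0.585 J/(g·K)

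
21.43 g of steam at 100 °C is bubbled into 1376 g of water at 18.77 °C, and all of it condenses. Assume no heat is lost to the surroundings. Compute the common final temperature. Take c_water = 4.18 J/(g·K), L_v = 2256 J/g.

Energy conservation, ΣQ = 0:
latent heat released on condensation: 21.43×2256 = 48346; condensate cools 100→T: 21.43×4.18×(T − 100) = 89.58(T − 100); original water: 5751.7(T − 18.77)
5841.3 T = 48346 + 8957.7 + 107959 = 165263
T ≈ 28.29 °C, under the boiling point, so the assumption holds.

T_f ≈ 28.3 °C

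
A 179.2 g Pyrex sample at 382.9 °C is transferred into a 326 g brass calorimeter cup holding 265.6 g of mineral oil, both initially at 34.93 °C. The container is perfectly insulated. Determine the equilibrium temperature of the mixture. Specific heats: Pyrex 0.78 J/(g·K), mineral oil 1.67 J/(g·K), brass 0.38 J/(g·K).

T_f ≈ 103.7 °C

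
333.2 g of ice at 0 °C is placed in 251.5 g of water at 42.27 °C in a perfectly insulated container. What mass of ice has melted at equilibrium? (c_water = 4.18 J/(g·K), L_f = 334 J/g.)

m_melted ≈ 133 g

Cooling the water to 0 °C releases 251.5×4.18×42.27 = 44437 J.
Fully melting the ice requires m_ice L_f = 333.2×334 = 111289 J.
Since 44437 < 111289 J, not all the ice melts; equilibrium is at 0 °C.
m_melted×334 = 44437  ⇒  m_melted ≈ 133 g.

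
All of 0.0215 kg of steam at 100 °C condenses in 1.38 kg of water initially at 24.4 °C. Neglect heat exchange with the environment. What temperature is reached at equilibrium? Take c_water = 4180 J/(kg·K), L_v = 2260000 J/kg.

Energy balance with sensible and latent terms:
condense steam: −0.0215×2260000 = −48590; condensed water 100 °C→T: 89.87(T − 100); original water: 5768.4(T − 24.4)
5858.3 T = 48590 + 8987 + 140749 = 198326
T ≈ 33.85 °C, under the boiling point, so the assumption holds.

T_f ≈ 33.9 °C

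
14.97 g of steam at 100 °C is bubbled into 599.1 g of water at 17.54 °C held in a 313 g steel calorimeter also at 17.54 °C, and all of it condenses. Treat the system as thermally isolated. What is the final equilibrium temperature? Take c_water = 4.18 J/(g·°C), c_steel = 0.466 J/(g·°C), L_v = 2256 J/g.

T_f ≈ 31.9 °C

Energy conservation, ΣQ = 0:
condense steam: −14.97·2256 = −33772; condensed water 100 °C→T: 62.57(T − 100); water warms: 599.1·4.18·(T − 17.54) = 2504.2(T − 17.54); cup: 145.86(T − 17.54)
2712.7 T = 33772 + 6257.5 + 46483 = 86512
T ≈ 31.89 °C (< 100 °C, so full condensation is consistent).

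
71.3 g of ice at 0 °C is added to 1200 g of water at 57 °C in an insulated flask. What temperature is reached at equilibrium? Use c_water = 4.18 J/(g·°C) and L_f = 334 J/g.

T_f ≈ 49.3 °C

Net heat exchanged in the isolated system is zero:
fusion: m_ice L_f = 71.3×334 = 23814; meltwater 0→T: 71.3×4.18×T = 298.03 T; water cools: 1200×4.18×(T − 57) = 5016(T − 57)
5314 T = 285912 − 23814 = 262098
T ≈ 49.32 °C — above 0 °C, consistent with complete melting.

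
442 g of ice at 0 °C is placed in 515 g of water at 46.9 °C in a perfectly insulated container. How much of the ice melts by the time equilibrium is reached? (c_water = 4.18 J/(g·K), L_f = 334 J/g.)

m_melted ≈ 302 g

Water can give up m c ΔT = 515·4.18·46.9 = 100962 J before reaching 0 °C.
Melting all 442 g of ice would need 442·334 = 147628 J.
Since 100962 < 147628 J, not all the ice melts; equilibrium is at 0 °C.
m_melt = 100962 / L_f = 302.3 g.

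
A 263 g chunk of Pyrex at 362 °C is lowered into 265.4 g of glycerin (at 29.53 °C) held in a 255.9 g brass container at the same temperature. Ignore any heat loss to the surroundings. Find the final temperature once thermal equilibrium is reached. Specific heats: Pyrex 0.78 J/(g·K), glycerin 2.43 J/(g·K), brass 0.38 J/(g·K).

Energy conservation, ΣQ = 0:
263*0.78*(T − 362) + 265.4*2.43*(T − 29.53) + 255.9*0.38*(T − 29.53) = 0
205.14(T − 362) + 644.92(T − 29.53) + 97.24(T − 29.53) = 0
(205.14 + 644.92 + 97.24) T = 205.14*362 + 644.92*29.53 + 97.24*29.53
T = 96177 / 947.3 = 102 °C

T_f ≈ 101.5 °C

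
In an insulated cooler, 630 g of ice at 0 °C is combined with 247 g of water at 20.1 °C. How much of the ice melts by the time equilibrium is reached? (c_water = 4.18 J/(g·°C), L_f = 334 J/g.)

m_melted ≈ 62.1 g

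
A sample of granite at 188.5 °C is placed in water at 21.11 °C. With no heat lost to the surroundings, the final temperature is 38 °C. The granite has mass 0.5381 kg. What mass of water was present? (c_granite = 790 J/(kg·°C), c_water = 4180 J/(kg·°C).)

m ≈ 0.906 kg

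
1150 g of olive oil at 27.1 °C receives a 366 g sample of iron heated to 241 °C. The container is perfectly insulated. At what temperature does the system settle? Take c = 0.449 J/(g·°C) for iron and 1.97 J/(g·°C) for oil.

T_f ≈ 41.6 °C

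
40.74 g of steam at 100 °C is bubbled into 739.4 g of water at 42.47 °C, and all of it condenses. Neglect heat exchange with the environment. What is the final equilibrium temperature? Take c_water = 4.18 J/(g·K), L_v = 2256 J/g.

T_f ≈ 73.7 °C

Net heat exchanged in the isolated system is zero:
steam→water at 100 °C releases m L_v = 40.74·2256 = 91909
  condensed water 100 °C→T: 170.29(T − 100)
  water warms: 739.4·4.18·(T − 42.47) = 3090.7(T − 42.47)
3261 T = 91909 + 17029 + 131262 = 240200
T ≈ 73.66 °C (< 100 °C, so full condensation is consistent).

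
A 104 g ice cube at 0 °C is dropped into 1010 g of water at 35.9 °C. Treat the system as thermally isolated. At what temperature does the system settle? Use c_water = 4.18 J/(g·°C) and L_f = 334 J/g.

T_f ≈ 25.1 °C

Taking heat into each body as positive, Σ m c ΔT = 0:
fusion: m_ice L_f = 104·334 = 34736
  warm the meltwater: 434.72 T
  water cools: 1010·4.18·(T − 35.9) = 4221.8(T − 35.9)
4656.5 T = 151563 − 34736 = 116827
T ≈ 25.09 °C. Since T > 0 °C, the all-ice-melts assumption holds.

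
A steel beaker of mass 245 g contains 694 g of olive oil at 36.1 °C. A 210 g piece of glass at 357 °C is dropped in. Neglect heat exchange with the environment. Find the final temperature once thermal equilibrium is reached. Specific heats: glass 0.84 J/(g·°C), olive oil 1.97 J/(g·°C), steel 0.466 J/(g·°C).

T_f ≈ 70.2 °C

Setting the total heat transfer to zero:
210·0.84·(T − 357) + 694·1.97·(T − 36.1) + 245·0.466·(T − 36.1) = 0
176.4(T − 357) + 1367.2(T − 36.1) + 114.17(T − 36.1) = 0
(176.4 + 1367.2 + 114.17) T = 176.4·357 + 1367.2·36.1 + 114.17·36.1
T ≈ 70.25 °C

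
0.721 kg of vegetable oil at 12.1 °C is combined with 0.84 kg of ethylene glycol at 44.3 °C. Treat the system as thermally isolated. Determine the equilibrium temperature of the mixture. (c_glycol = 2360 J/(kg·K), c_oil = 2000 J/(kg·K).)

T_f ≈ 30.7 °C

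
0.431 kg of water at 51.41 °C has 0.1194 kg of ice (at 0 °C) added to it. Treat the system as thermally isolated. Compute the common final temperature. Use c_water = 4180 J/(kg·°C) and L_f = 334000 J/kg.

T_f ≈ 22.9 °C

Sum of m c ΔT and latent-heat terms is zero:
fusion: m_ice L_f = 0.1194×334000 = 39880
  warm the meltwater: 499.09 T
  water: 1801.6(T − 51.41)
2300.7 T = 92619 − 39880 = 52740
T ≈ 22.92 °C (positive, so assuming full melt was valid).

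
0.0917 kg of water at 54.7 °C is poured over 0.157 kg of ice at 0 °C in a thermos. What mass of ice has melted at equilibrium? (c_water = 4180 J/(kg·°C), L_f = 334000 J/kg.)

m_melted ≈ 0.0628 kg

Cooling the water to 0 °C releases 0.0917·4180·54.7 = 20967 J.
Fully melting the ice requires m_ice L_f = 0.157·334000 = 52438 J.
20967 J < 52438 J, so only part of the ice melts and the system sits at 0 °C.
m_melt = 20967 / L_f = 0.06277 kg.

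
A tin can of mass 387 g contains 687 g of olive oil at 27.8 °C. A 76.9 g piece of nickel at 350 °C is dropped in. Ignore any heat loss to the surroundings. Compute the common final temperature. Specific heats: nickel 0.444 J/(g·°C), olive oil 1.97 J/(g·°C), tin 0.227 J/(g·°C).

T_f ≈ 35.3 °C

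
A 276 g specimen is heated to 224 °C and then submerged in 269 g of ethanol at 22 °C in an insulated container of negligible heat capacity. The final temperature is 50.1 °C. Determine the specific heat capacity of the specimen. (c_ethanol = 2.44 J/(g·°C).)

Net heat exchanged in the isolated system is zero:
276×c×(50.1 − 224) + 269×2.44×(50.1 − 22) = 0
-47996 c = -18444
c = -18444/-47996 ≈ 0.3843 J/(g·°C)

c ≈ 0.384 J/(g·°C)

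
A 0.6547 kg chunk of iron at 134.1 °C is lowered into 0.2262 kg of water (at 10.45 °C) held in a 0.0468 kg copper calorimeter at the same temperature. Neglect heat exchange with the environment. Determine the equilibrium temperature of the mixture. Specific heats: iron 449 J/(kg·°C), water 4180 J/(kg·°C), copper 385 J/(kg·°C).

Taking heat into each body as positive, Σ m c ΔT = 0:
0.6547×449×(T − 134.1) + 0.2262×4180×(T − 10.45) + 0.0468×385×(T − 10.45) = 0
293.96(T − 134.1) + 945.52(T − 10.45) + 18.02(T − 10.45) = 0
(293.96 + 945.52 + 18.02) T = 293.96×134.1 + 945.52×10.45 + 18.02×10.45
T ≈ 39.36 °C

T_f ≈ 39.4 °C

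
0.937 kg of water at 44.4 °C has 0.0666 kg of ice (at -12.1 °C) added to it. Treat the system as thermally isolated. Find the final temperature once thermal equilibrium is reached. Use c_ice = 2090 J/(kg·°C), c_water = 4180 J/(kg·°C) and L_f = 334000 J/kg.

Let T be the final temperature. ΣQ_i = 0:
warm ice to 0 °C: 0.0666×2090×(0 − (-12.1)) = 1684.2; melt ice: 0.0666×334000 = 22244; meltwater 0→T: 0.0666×4180×T = 278.39 T; water cools: 0.937×4180×(T − 44.4) = 3916.7(T − 44.4)
4195 T = 173900 − 23929 = 149971
T ≈ 35.75 °C — above 0 °C, consistent with complete melting.

T_f ≈ 35.7 °C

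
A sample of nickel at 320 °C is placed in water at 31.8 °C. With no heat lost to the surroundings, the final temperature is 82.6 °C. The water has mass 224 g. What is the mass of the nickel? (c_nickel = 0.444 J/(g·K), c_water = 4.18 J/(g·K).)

m ≈ 451 g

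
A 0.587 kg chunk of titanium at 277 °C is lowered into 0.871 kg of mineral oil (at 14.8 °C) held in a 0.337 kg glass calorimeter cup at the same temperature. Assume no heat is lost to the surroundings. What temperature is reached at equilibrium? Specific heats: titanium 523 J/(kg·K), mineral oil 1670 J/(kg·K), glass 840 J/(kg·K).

T_f ≈ 54.2 °C

Setting the total heat transfer to zero:
0.587·523·(T − 277) + 0.871·1670·(T − 14.8) + 0.337·840·(T − 14.8) = 0
(307 + 1454.6 + 283.08) T = 307·277 + 1454.6·14.8 + 283.08·14.8
T = 110756 / 2044.7 = 54.2 °C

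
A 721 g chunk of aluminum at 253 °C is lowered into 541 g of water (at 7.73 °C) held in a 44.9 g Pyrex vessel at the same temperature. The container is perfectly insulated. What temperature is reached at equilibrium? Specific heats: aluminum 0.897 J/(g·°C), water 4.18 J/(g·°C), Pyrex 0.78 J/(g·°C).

T_f ≈ 61.6 °C

Let T be the final temperature. ΣQ_i = 0:
721*0.897*(T − 253) + 541*4.18*(T − 7.73) + 44.9*0.78*(T − 7.73) = 0
(646.74 + 2261.4 + 35.02) T = 646.74*253 + 2261.4*7.73 + 35.02*7.73
T ≈ 61.63 °C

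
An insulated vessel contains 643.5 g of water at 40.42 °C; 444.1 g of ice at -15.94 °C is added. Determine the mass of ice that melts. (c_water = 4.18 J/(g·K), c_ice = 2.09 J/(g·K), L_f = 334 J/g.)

m_melted ≈ 281 g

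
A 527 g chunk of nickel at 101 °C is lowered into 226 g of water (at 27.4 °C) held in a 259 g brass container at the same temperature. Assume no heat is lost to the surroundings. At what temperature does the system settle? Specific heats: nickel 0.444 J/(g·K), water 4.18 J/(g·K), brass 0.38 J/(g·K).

Taking heat into each body as positive, Σ m c ΔT = 0:
527×0.444×(T − 101) + 226×4.18×(T − 27.4) + 259×0.38×(T − 27.4) = 0
233.99(T − 101) + 944.68(T − 27.4) + 98.42(T − 27.4) = 0
1277.1 T = 52214
T = 52214/1277.1 ≈ 40.88 °C

T_f ≈ 40.9 °C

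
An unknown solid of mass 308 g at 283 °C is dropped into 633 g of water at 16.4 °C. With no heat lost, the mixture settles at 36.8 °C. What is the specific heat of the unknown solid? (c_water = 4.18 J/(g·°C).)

Conservation of energy gives ΣQ = 0:
308·c·(36.8 − 283) + 633·4.18·(36.8 − 16.4) = 0
-75830 c = -53977
c = -53977/-75830 ≈ 0.7118 J/(g·°C)

c ≈ 0.712 J/(g·°C)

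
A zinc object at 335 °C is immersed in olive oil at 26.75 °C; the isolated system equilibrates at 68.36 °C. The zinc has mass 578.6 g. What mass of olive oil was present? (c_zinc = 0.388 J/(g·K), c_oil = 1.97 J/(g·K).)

m ≈ 730 g

|Q_zinc| = |Q_oil|:
578.6·0.388·(335 − 68.36) = m·1.97·(68.36 − 26.75)
81.97 m = 59860  ⇒  m ≈ 730.2 g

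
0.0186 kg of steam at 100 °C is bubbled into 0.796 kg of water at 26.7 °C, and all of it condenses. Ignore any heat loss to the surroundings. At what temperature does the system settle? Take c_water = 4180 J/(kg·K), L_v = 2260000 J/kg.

Sum of m c ΔT and latent-heat terms is zero:
condense steam: −0.0186·2260000 = −42036; condensate cools 100→T: 0.0186·4180·(T − 100) = 77.75(T − 100); water warms: 0.796·4180·(T − 26.7) = 3327.3(T − 26.7)
3405 T = 42036 + 7774.8 + 88838 = 138649
T ≈ 40.72 °C — below 100 °C, confirming all the steam condensed.

T_f ≈ 40.7 °C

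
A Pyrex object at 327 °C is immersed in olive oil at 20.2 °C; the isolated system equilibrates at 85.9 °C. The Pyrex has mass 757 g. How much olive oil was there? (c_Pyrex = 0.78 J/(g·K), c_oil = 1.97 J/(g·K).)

m ≈ 1100 g

|Q_Pyrex| = |Q_oil|:
757×0.78×(327 − 85.9) = m×1.97×(85.9 − 20.2)
129.43 m = 142360  ⇒  m ≈ 1100 g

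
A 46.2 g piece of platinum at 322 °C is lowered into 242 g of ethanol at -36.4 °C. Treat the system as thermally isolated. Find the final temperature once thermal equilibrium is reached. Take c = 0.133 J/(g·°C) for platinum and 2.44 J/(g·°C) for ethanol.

With ΣQ=0 the equilibrium temperature is the m·c-weighted mean:
T_f = (6.145·322 + 590.48·(-36.4)) / (6.145 + 590.48)
    = -19515 / 596.62 ≈ -32.71 °C

T_f ≈ -32.7 °C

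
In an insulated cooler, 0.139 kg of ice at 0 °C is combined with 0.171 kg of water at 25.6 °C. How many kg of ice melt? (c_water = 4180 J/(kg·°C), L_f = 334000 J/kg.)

m_melted ≈ 0.0548 kg

Heat available from the water dropping to 0 °C: 0.171·4180·25.6 = 18298 J.
Melting all 0.139 kg of ice would need 0.139·334000 = 46426 J.
18298 J < 46426 J, so only part of the ice melts and the system sits at 0 °C.
Mass melted = 18298/334000 ≈ 0.05479 kg.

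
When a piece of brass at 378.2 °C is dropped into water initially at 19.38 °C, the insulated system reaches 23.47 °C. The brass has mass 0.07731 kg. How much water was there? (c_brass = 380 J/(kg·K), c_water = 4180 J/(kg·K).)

m ≈ 0.61 kg

Heat gained plus heat lost sum to zero:
0.07731·380·(23.47 − 378.2) + m·4180·(23.47 − 19.38) = 0
17096 m = 10421
m = 10421/17096 ≈ 0.6096 kg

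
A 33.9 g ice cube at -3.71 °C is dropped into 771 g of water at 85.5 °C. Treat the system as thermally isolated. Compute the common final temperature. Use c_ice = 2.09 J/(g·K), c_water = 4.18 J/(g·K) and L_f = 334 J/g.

Heat gained plus heat lost sum to zero:
warm ice to 0 °C: 33.9×2.09×(0 − (-3.71)) = 262.86
  fusion: m_ice L_f = 33.9×334 = 11323
  meltwater 0→T: 33.9×4.18×T = 141.7 T
  water: 3222.8(T − 85.5)
3364.5 T = 275548 − 11585 = 263962
T ≈ 78.46 °C (positive, so assuming full melt was valid).

T_f ≈ 78.5 °C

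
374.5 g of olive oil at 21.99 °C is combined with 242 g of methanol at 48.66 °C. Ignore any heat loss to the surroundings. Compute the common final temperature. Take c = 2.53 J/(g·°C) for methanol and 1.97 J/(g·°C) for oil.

With ΣQ=0 the equilibrium temperature is the m·c-weighted mean:
T_f = (612.26×48.66 + 737.76×21.99) / (612.26 + 737.76)
    = 46016 / 1350 ≈ 34.09 °C

T_f ≈ 34.1 °C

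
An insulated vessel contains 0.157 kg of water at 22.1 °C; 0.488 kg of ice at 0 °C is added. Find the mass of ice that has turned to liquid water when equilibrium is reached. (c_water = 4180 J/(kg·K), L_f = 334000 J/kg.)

m_melted ≈ 0.0434 kg

Cooling the water to 0 °C releases 0.157×4180×22.1 = 14503 J.
Melting all 0.488 kg of ice would need 0.488×334000 = 162992 J.
14503 J < 162992 J, so only part of the ice melts and the system sits at 0 °C.
Mass melted = 14503/334000 ≈ 0.04342 kg.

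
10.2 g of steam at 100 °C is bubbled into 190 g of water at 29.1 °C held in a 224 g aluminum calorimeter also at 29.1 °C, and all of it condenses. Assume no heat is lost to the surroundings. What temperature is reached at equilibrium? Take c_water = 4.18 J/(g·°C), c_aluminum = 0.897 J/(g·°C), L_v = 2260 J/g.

Energy balance with sensible and latent terms:
condense steam: −10.2×2260 = −23052; condensate cools 100→T: 10.2×4.18×(T − 100) = 42.64(T − 100); original water: 794.2(T − 29.1); cup: 200.93(T − 29.1)
1037.8 T = 23052 + 4263.6 + 28958 = 56274
T ≈ 54.23 °C (< 100 °C, so full condensation is consistent).

T_f ≈ 54.2 °C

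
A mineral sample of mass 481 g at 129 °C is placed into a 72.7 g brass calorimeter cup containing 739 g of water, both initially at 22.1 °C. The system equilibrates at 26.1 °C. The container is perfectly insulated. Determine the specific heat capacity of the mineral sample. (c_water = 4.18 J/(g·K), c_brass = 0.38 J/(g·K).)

c ≈ 0.252 J/(g·K)

Taking heat into each body as positive, Σ m c ΔT = 0:
481·c·(26.1 − 129) + 739·4.18·(26.1 − 22.1) + 72.7·0.38·(26.1 − 22.1) = 0
-49495 c = -12467
c = -12467/-49495 ≈ 0.2519 J/(g·K)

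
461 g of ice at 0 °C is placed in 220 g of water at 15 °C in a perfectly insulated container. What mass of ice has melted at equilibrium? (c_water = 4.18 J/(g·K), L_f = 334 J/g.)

Water can give up m c ΔT = 220·4.18·15 = 13794 J before reaching 0 °C.
Fully melting the ice requires m_ice L_f = 461·334 = 153974 J.
Since 13794 < 153974 J, not all the ice melts; equilibrium is at 0 °C.
Mass melted = 13794/334 ≈ 41.3 g.

m_melted ≈ 41.3 g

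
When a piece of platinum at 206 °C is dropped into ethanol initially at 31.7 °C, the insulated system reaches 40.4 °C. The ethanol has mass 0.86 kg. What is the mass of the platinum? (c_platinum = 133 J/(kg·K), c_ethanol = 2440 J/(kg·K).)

m ≈ 0.829 kg

Let T be the final temperature. ΣQ_i = 0:
m×133×(40.4 − 206) + 0.86×2440×(40.4 − 31.7) = 0
-22025 m = -18256
m = -18256/-22025 ≈ 0.8289 kg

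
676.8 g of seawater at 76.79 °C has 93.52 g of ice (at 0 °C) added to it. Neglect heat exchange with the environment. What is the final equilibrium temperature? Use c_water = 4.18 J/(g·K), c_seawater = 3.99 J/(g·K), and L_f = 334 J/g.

T_f ≈ 57.0 °C

Let T be the final temperature. ΣQ_i = 0:
latent heat to melt: 93.52·334 = 31236; meltwater 0→T: 93.52·4.18·T = 390.91 T; seawater: 2700.4(T − 76.79)
3091.3 T = 207366 − 31236 = 176130
T ≈ 56.98 °C — above 0 °C, consistent with complete melting.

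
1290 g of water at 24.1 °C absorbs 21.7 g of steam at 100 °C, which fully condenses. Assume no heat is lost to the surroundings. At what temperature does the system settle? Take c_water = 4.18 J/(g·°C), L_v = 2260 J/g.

Net heat exchanged in the isolated system is zero:
condense steam: −21.7×2260 = −49042; condensate cools 100→T: 21.7×4.18×(T − 100) = 90.71(T − 100); water warms: 1290×4.18×(T − 24.1) = 5392.2(T − 24.1)
5482.9 T = 49042 + 9070.6 + 129952 = 188065
T ≈ 34.30 °C (< 100 °C, so full condensation is consistent).

T_f ≈ 34.3 °C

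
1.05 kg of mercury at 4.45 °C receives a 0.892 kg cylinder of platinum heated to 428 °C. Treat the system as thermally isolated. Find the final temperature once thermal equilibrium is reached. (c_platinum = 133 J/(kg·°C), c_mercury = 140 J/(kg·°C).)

T_f ≈ 193.6 °C

T_f is the heat-capacity-weighted average of the initial temperatures:
T_f = (118.64*428 + 147*4.45) / (118.64 + 147)
    = 51430 / 265.64 ≈ 193.61 °C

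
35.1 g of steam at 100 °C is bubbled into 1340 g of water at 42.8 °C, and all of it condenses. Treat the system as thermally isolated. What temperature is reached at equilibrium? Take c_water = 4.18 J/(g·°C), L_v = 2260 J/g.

Conservation of energy gives ΣQ = 0:
condense steam: −35.1×2260 = −79326
  condensed water 100 °C→T: 146.72(T − 100)
  original water: 5601.2(T − 42.8)
5747.9 T = 79326 + 14672 + 239731 = 333729
T ≈ 58.06 °C — below 100 °C, confirming all the steam condensed.

T_f ≈ 58.1 °C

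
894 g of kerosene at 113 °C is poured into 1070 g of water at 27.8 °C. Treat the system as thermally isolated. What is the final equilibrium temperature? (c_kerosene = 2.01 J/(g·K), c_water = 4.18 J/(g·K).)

T_f ≈ 52.2 °C

Heat lost by the kerosene equals heat gained by the water:
894*2.01*(113 − T) = 1070*4.18*(T − 27.8)
1796.9(113 − T) = 4472.6(T − 27.8)
6269.5 T = 327392  ⇒  T ≈ 52.22 °C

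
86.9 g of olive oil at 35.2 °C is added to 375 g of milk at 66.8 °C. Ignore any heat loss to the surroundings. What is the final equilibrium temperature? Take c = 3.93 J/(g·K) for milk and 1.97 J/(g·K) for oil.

T_f ≈ 63.5 °C

Set heat shed by the hot body equal to heat absorbed by the cold body:
375*3.93*(66.8 − T) = 86.9*1.97*(T − 35.2)
1473.8(66.8 − T) = 171.19(T − 35.2)
1644.9 T = 104472  ⇒  T ≈ 63.51 °C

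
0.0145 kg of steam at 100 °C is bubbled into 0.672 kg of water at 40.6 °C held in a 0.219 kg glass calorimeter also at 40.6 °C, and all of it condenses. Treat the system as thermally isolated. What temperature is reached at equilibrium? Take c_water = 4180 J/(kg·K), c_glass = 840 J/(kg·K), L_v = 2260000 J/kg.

T_f ≈ 52.5 °C

Sum of m c ΔT and latent-heat terms is zero:
condense steam: −0.0145·2260000 = −32770; condensate cools 100→T: 0.0145·4180·(T − 100) = 60.61(T − 100); water warms: 0.672·4180·(T − 40.6) = 2809(T − 40.6); glass cup: 0.219·840·(T − 40.6) = 183.96(T − 40.6)
3053.5 T = 32770 + 6061 + 121513 = 160344
T ≈ 52.51 °C, under the boiling point, so the assumption holds.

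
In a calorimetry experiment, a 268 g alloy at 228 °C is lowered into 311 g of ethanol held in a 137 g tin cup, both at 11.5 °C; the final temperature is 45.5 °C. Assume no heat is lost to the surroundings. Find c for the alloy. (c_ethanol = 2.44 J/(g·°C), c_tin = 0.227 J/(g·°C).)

c ≈ 0.549 J/(g·°C)

Setting the total heat transfer to zero:
268·c·(45.5 − 228) + 311·2.44·(45.5 − 11.5) + 137·0.227·(45.5 − 11.5) = 0
-48910 c = -26858
c = -26858/-48910 ≈ 0.5491 J/(g·°C)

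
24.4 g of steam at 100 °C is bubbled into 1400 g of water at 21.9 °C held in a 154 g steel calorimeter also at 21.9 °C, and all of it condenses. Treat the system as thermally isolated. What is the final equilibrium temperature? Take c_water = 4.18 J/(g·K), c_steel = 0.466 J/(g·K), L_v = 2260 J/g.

T_f ≈ 32.4 °C

Conservation of energy gives ΣQ = 0:
steam→water at 100 °C releases m L_v = 24.4·2260 = 55144
  condensate cools 100→T: 24.4·4.18·(T − 100) = 101.99(T − 100)
  water warms: 1400·4.18·(T − 21.9) = 5852(T − 21.9)
  cup: 71.76(T − 21.9)
6025.8 T = 55144 + 10199 + 129730 = 195074
T ≈ 32.37 °C (< 100 °C, so full condensation is consistent).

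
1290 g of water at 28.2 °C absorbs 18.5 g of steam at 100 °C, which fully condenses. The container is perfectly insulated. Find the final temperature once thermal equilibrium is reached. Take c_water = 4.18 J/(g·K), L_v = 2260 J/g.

T_f ≈ 36.9 °C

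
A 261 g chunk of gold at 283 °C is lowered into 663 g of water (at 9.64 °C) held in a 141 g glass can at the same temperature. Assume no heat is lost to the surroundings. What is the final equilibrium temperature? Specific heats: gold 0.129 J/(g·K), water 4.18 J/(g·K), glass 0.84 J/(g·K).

T_f ≈ 12.8 °C

Taking heat into each body as positive, Σ m c ΔT = 0:
261*0.129*(T − 283) + 663*4.18*(T − 9.64) + 141*0.84*(T − 9.64) = 0
2923.4 T = 37386
T = 37386/2923.4 ≈ 12.79 °C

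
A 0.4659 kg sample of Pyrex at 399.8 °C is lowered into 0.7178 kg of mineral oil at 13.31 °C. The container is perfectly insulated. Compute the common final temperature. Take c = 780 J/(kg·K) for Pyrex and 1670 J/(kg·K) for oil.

T_f ≈ 103.2 °C

With ΣQ=0 the equilibrium temperature is the m·c-weighted mean:
T_f = (363.4·399.8 + 1198.7·13.31) / (363.4 + 1198.7)
    = 161243 / 1562.1 ≈ 103.22 °C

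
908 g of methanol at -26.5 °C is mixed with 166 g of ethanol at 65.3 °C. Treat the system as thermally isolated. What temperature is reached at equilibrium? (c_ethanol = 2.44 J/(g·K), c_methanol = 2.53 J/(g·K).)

T_f is the heat-capacity-weighted average of the initial temperatures:
T_f = (405.04·65.3 + 2297.2·(-26.5)) / (405.04 + 2297.2)
    = -34428 / 2702.3 ≈ -12.74 °C

T_f ≈ -12.7 °C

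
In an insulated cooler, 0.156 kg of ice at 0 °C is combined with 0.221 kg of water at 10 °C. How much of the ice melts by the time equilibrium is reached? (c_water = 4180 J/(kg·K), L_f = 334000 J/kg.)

Cooling the water to 0 °C releases 0.221·4180·10 = 9237.8 J.
Melting all 0.156 kg of ice would need 0.156·334000 = 52104 J.
Since 9237.8 < 52104 J, not all the ice melts; equilibrium is at 0 °C.
Mass melted = 9237.8/334000 ≈ 0.02766 kg.

m_melted ≈ 0.0277 kg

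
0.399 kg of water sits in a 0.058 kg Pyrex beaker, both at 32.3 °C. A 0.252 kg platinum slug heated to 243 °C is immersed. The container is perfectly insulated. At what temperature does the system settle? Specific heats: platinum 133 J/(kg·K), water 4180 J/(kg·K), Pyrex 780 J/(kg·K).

Let T be the final temperature. ΣQ_i = 0:
0.252*133*(T − 243) + 0.399*4180*(T − 32.3) + 0.058*780*(T − 32.3) = 0
33.52(T − 243) + 1667.8(T − 32.3) + 45.24(T − 32.3) = 0
(33.52 + 1667.8 + 45.24) T = 33.52*243 + 1667.8*32.3 + 45.24*32.3
T = 63476 / 1746.6 = 36.3 °C

T_f ≈ 36.3 °C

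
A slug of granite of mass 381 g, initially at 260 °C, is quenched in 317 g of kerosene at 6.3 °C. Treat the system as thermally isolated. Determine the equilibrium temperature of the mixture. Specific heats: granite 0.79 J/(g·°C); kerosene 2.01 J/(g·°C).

Taking heat into each body as positive, Σ m c ΔT = 0:
381·0.79·(T − 260) + 317·2.01·(T − 6.3) = 0
300.99(T − 260) + 637.17(T − 6.3) = 0
938.16 T = 82272
T = 82272 / 938.16 = 87.7 °C

T_f ≈ 87.7 °C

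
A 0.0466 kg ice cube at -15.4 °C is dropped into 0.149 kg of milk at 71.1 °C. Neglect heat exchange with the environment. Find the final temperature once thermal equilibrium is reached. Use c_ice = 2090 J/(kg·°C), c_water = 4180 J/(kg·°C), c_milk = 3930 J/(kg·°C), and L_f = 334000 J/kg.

T_f ≈ 31.5 °C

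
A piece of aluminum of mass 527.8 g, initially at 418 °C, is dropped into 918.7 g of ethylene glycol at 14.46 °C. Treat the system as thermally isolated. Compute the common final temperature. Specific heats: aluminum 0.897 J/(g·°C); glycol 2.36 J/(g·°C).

T_f ≈ 86.8 °C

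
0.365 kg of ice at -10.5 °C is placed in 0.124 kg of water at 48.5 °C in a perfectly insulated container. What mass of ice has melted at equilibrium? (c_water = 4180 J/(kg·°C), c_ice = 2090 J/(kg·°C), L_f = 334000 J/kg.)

Cooling the water to 0 °C releases 0.124·4180·48.5 = 25139 J.
Of that, 0.365·2090·10.5 = 8009.9 J goes to bring the ice to 0 °C, leaving 17129 J.
Fully melting the ice requires m_ice L_f = 0.365·334000 = 121910 J.
17129 J < 121910 J, so only part of the ice melts and the system sits at 0 °C.
Mass melted = 17129/334000 ≈ 0.05128 kg.

m_melted ≈ 0.0513 kg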